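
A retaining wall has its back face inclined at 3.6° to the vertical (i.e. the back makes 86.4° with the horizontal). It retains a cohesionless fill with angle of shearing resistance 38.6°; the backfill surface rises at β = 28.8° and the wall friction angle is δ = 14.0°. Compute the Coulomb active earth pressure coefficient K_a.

K_a = sin²(α+φ) / [sin²α · sin(α−δ) · (1 + √{sin(φ+δ)sin(φ−β) / (sin(α−δ)sin(α+β))})²].
With α = 86.4°, φ = 38.6°, δ = 14.0°, β = 28.8°: K_a = 0.3627.

0.363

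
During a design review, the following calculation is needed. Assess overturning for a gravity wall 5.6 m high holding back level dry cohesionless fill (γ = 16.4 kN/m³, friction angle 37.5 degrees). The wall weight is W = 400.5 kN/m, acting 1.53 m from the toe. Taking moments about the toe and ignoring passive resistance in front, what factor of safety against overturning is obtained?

5.25

K_a = tan²(45° − 37.5°/2) = 0.2432.
P_a = ½K_aγH² = 0.5×0.2432×16.4×5.6² = 62.54 kN/m, acting at H/3 = 1.867 m above the base.
Overturning moment M_o = P_a × H/3 = 62.54 × 1.867 = 116.7.
Resisting moment M_r = W × 1.53 = 400.5 × 1.53 = 612.8.
FS_overturning = M_r/M_o = 612.8/116.7 = 5.249.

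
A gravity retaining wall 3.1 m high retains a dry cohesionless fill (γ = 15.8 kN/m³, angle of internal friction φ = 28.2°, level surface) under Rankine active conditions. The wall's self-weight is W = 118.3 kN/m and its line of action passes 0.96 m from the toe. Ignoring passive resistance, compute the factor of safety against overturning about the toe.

4.04

K_a = tan²(45° − 28.2°/2) = 0.3582.
P_a = ½K_aγH² = 0.5×0.3582×15.8×3.1² = 27.19 kN/m, acting at H/3 = 1.033 m above the base.
Overturning moment M_o = P_a × H/3 = 27.19 × 1.033 = 28.10.
Resisting moment M_r = W × 0.96 = 118.3 × 0.96 = 113.6.
FS_overturning = M_r/M_o = 113.6/28.10 = 4.042.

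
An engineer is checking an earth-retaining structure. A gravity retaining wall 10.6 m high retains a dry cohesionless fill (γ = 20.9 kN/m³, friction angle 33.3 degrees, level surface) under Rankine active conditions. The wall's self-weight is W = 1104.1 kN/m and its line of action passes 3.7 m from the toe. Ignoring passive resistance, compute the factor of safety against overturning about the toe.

K_a = tan²(45° − 33.3°/2) = 0.2911.
P_a = ½K_aγH² = 0.5×0.2911×20.9×10.6² = 341.8 kN/m, acting at H/3 = 3.533 m above the base.
Overturning moment M_o = P_a × H/3 = 341.8 × 3.533 = 1208.
Resisting moment M_r = W × 3.7 = 1104.1 × 3.7 = 4085.
FS_overturning = M_r/M_o = 4085/1208 = 3.382.

3.38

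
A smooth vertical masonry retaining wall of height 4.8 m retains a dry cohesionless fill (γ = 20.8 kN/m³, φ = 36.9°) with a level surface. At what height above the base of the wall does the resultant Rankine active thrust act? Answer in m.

K_a = 0.2497.
The pressure distribution is triangular, so the resultant acts at H/3 above the base = 4.8/3 = 1.600 m.

1.60 m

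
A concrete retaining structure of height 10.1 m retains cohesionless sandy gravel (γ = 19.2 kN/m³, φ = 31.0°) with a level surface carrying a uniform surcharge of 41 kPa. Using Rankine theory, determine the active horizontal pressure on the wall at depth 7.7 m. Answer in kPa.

60.4 kPa

K_a = (1 − sin φ)/(1 + sin φ) = 0.3201.
σ_v = γz + q = 19.2 × 7.7 + 41 = 188.8 kPa.
σ_h = K_a σ_v = 0.3201 × 188.8 = 60.45 kPa.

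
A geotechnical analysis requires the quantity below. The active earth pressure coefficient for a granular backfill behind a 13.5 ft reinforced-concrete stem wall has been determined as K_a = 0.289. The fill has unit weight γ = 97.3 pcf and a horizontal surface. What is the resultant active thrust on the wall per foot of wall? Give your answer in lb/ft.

2560 lb/ft

P = ½ K_a γ H² = 0.5 × 0.289 × 97.3 × 13.5² = 2562 lb/ft.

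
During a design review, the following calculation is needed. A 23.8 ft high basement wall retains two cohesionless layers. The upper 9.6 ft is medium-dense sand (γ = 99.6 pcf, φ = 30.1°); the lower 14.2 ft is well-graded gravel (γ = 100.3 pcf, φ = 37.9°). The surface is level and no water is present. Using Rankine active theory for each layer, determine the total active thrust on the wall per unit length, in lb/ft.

7180 lb/ft

K_a1 = tan²(45°−30.1°/2) = 0.3320; K_a2 = tan²(45°−37.9°/2) = 0.2389.
Layer 1: σ at base = K_a1 γ₁ h₁ = 317.4 psf; P₁ = ½×317.4×9.6 = 1524.
Layer 2: σ_v at top = γ₁h₁ = 956.2; σ_h top = K_a2×956.2 = 228.5; σ_h base = K_a2×(956.2+100.3×14.2) = 568.8.
P₂ = ½(228.5+568.8)×14.2 = 5660. Total P_a = 1524+5660 = 7184 lb/ft.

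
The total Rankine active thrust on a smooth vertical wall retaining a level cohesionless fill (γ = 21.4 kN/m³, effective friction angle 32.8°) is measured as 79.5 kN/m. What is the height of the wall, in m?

K_a = 0.2973. P_a = ½ K_a γ H² ⇒ H = √(2P_a/(K_a γ)).
H = √(2×79.5/(0.2973×21.4)) = 4.999 m.

5.00 m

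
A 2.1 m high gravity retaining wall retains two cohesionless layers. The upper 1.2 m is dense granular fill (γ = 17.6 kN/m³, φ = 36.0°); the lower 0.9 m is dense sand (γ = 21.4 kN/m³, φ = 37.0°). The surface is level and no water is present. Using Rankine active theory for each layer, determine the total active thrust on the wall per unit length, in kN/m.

10.2 kN/m

K_a1 = tan²(45°−36.0°/2) = 0.2596; K_a2 = tan²(45°−37.0°/2) = 0.2486.
Layer 1: σ at base = K_a1 γ₁ h₁ = 5.483 kPa; P₁ = ½×5.483×1.2 = 3.290.
Layer 2: σ_v at top = γ₁h₁ = 21.12; σ_h top = K_a2×21.12 = 5.250; σ_h base = K_a2×(21.12+21.4×0.9) = 10.04.
P₂ = ½(5.250+10.04)×0.9 = 6.880. Total P_a = 3.290+6.880 = 10.17 kN/m.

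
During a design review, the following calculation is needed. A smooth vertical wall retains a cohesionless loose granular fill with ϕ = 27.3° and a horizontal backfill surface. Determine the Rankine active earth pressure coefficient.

K_a = tan²(45° − φ/2) = tan²(31.35°) = 0.3711.

0.371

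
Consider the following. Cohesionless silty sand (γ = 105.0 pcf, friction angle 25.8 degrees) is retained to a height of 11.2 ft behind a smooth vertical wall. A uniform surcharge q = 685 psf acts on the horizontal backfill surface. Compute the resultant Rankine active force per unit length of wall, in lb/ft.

5610 lb/ft

K_a = tan²(45° − φ/2) = 0.3935.
Soil triangle: ½ K_a γ H² = 0.5×0.3935×105.0×11.2² = 2591 lb/ft.
Surcharge rectangle: K_a q H = 0.3935×685×11.2 = 3019 lb/ft.
Total = 2591 + 3019 = 5610 lb/ft.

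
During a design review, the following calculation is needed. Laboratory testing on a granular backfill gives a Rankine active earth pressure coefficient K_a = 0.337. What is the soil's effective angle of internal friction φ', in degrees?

K_a = tan²(45° − φ/2) ⇒ 45° − φ/2 = arctan(√0.337) = 30.14°.
φ = 2(45° − 30.14°) = 29.73°.

29.7°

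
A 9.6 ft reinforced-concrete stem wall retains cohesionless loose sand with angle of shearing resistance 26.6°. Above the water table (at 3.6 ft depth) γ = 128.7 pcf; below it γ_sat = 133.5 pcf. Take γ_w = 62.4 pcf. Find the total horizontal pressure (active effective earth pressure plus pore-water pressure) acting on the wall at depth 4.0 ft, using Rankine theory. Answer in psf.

213 psf

K_a = (1 − sin φ)/(1 + sin φ) = 0.3814.
γ' = 133.5 − 62.4 = 71.10 pcf.
Effective vertical stress at 4.0 ft: σ'_v = 128.7×3.6 + 71.10×0.400 = 491.8 psf.
σ'_h = K_a σ'_v = 0.3814 × 491.8 = 187.6 psf; u = γ_w × 0.400 = 24.96 psf.
Total σ_h = 187.6 + 24.96 = 212.5 psf.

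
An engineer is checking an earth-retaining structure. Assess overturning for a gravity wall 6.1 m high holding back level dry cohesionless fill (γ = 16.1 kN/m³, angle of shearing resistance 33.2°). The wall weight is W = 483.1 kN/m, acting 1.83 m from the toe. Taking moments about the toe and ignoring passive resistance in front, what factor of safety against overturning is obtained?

K_a = tan²(45° − 33.2°/2) = 0.2924.
P_a = ½K_aγH² = 0.5×0.2924×16.1×6.1² = 87.57 kN/m, acting at H/3 = 2.033 m above the base.
Overturning moment M_o = P_a × H/3 = 87.57 × 2.033 = 178.1.
Resisting moment M_r = W × 1.83 = 483.1 × 1.83 = 884.1.
FS_overturning = M_r/M_o = 884.1/178.1 = 4.965.

4.96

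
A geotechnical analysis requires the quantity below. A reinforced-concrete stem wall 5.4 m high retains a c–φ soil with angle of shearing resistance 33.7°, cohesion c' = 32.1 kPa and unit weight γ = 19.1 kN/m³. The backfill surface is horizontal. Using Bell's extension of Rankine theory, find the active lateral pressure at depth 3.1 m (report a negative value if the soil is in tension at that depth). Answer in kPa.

-17.4 kPa

K_a = (1 − sin φ)/(1 + sin φ) = 0.2863.
σ_a = K_a γ z − 2c√K_a = 0.2863×19.1×3.1 − 2×32.1×0.5351 = -17.40 kPa.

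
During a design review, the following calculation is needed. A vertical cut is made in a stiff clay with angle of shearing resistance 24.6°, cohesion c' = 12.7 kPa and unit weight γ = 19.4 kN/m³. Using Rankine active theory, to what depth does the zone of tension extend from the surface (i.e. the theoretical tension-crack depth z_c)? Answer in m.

K_a = tan²(45° − 24.6°/2) = 0.4121; √K_a = 0.6420.
The active pressure is zero where K_a γ z = 2c√K_a, so z_c = 2c/(γ√K_a) = 2×12.7/(19.4×0.6420) = 2.039 m.

2.04 m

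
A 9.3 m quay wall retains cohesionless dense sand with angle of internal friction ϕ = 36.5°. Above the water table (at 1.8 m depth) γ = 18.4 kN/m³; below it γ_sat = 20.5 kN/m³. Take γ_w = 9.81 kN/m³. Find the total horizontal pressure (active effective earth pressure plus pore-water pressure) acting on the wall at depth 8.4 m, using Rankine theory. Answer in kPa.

91.1 kPa

K_a = (1 − sin φ)/(1 + sin φ) = 0.2541.
γ' = 20.5 − 9.81 = 10.69 kN/m³.
Effective vertical stress at 8.4 m: σ'_v = 18.4×1.8 + 10.69×6.60 = 103.7 kPa.
σ'_h = K_a σ'_v = 0.2541 × 103.7 = 26.34 kPa; u = γ_w × 6.60 = 64.75 kPa.
Total σ_h = 26.34 + 64.75 = 91.09 kPa.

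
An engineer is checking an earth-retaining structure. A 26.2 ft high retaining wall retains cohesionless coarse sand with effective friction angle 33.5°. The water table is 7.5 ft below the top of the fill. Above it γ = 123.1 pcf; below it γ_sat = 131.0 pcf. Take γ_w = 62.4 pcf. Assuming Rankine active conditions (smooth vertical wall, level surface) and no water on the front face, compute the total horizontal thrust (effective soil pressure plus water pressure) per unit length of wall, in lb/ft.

20400 lb/ft

K_a = tan²(45° − φ/2) = 0.2887.
γ' = 131.0 − 62.4 = 68.60 pcf. Depth below WT = 18.7 ft.
σ'_h at WT = K_a γ d_w = 266.6 psf; at base = 266.6 + K_a γ' × 18.7 = 636.9 psf.
P₁ (0–7.5 ft) = ½×266.6×7.5 = 999.6. P₂ (7.5–26.2 ft) = ½(266.6+636.9)×18.7 = 8447.
P_w = ½ γ_w h₂² = 0.5×62.4×18.7² = 10910. Total = 999.6+8447+10910 = 20360 lb/ft.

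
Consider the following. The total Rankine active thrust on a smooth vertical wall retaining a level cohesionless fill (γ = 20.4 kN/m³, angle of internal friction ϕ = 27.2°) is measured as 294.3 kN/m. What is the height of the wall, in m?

K_a = 0.3726. P_a = ½ K_a γ H² ⇒ H = √(2P_a/(K_a γ)).
H = √(2×294.3/(0.3726×20.4)) = 8.800 m.

8.80 m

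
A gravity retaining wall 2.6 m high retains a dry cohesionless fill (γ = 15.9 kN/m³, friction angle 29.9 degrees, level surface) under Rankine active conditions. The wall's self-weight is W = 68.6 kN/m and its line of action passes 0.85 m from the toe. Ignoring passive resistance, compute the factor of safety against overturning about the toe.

3.74

K_a = tan²(45° − 29.9°/2) = 0.3347.
P_a = ½K_aγH² = 0.5×0.3347×15.9×2.6² = 17.99 kN/m, acting at H/3 = 0.8667 m above the base.
Overturning moment M_o = P_a × H/3 = 17.99 × 0.8667 = 15.59.
Resisting moment M_r = W × 0.85 = 68.6 × 0.85 = 58.31.
FS_overturning = M_r/M_o = 58.31/15.59 = 3.741.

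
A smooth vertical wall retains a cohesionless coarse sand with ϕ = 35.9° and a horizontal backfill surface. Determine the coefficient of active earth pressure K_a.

K_a = (1 − sin φ)/(1 + sin φ) = (1 − sin 35.9°)/(1 + sin 35.9°) = 0.2607.

0.261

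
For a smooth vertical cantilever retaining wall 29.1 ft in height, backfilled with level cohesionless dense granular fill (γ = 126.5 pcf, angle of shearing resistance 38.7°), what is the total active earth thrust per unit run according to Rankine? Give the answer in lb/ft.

K_a = tan²(45° − φ/2) = 0.2306.
P_a = ½ K_a γ H² = 0.5 × 0.2306 × 126.5 × 29.1² = 12350 lb/ft.

12400 lb/ft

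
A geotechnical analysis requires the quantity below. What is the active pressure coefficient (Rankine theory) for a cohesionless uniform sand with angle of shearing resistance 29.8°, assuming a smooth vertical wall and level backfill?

0.336

K_a = tan²(45° − φ/2) = tan²(30.10°) = 0.3360.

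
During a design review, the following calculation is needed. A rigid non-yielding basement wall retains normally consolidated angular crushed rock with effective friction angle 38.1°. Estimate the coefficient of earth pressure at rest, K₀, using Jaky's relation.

0.383

K₀ = 1 − sin φ' = 1 − sin 38.1° = 0.3830.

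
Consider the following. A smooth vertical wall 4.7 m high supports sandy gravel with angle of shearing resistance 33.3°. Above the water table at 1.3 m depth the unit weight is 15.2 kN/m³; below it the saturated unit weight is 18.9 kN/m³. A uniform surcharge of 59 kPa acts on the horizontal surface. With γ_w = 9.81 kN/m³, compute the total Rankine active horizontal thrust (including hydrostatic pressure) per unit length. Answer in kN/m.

K_a = tan²(45° − φ/2) = 0.2911.
γ' = 18.9 − 9.81 = 9.090 kN/m³. h₂ = H − d_w = 3.4 m.
σ'_h: at surface K_a·q = 17.18; at WT K_a(q+γd_w) = 22.93; at base K_a(q+γd_w+γ'h₂) = 31.93 kPa.
P₁ = ½(17.18+22.93)×1.3 = 26.07; P₂ = ½(22.93+31.93)×3.4 = 93.26; P_w = ½γ_w h₂² = 56.70.
Total = 26.07+93.26+56.70 = 176.0 kN/m.

176 kN/m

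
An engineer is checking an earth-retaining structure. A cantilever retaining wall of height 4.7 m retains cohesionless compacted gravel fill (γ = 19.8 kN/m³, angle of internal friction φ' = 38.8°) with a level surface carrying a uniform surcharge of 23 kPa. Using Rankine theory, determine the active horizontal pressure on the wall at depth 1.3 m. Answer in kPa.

11.2 kPa

K_a = (1 − sin φ)/(1 + sin φ) = 0.2296.
σ_v = γz + q = 19.8 × 1.3 + 23 = 48.74 kPa.
σ_h = K_a σ_v = 0.2296 × 48.74 = 11.19 kPa.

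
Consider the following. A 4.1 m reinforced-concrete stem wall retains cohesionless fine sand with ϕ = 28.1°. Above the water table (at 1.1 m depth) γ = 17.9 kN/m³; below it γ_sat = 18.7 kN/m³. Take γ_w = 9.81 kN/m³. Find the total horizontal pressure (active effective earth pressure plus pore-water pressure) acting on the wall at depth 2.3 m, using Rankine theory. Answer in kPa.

K_a = (1 − sin φ)/(1 + sin φ) = 0.3596.
γ' = 18.7 − 9.81 = 8.890 kN/m³.
Effective vertical stress at 2.3 m: σ'_v = 17.9×1.1 + 8.890×1.20 = 30.36 kPa.
σ'_h = K_a σ'_v = 0.3596 × 30.36 = 10.92 kPa; u = γ_w × 1.20 = 11.77 kPa.
Total σ_h = 10.92 + 11.77 = 22.69 kPa.

22.7 kPa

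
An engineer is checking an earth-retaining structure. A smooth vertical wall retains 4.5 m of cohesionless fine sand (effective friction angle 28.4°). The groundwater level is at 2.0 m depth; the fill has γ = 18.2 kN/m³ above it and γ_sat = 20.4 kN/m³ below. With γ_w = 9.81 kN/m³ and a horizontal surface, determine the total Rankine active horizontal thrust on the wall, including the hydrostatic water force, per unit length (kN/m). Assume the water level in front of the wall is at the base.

87.7 kN/m

K_a = tan²(45° − φ/2) = 0.3554.
γ' = 20.4 − 9.81 = 10.59 kN/m³. Depth below WT = 2.5 m.
σ'_h at WT = K_a γ d_w = 12.94 kPa; at base = 12.94 + K_a γ' × 2.5 = 22.34 kPa.
P₁ (0–2.0 m) = ½×12.94×2.0 = 12.94. P₂ (2.0–4.5 m) = ½(12.94+22.34)×2.5 = 44.10.
P_w = ½ γ_w h₂² = 0.5×9.81×2.5² = 30.66. Total = 12.94+44.10+30.66 = 87.69 kN/m.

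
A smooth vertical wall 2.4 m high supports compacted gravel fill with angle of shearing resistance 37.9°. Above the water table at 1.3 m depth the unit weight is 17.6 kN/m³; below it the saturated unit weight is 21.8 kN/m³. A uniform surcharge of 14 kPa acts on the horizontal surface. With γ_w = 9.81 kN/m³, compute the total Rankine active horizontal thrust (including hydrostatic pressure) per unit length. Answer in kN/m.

25.3 kN/m

K_a = tan²(45° − φ/2) = 0.2389.
γ' = 21.8 − 9.81 = 11.99 kN/m³. h₂ = H − d_w = 1.1 m.
σ'_h: at surface K_a·q = 3.345; at WT K_a(q+γd_w) = 8.812; at base K_a(q+γd_w+γ'h₂) = 11.96 kPa.
P₁ = ½(3.345+8.812)×1.3 = 7.902; P₂ = ½(8.812+11.96)×1.1 = 11.43; P_w = ½γ_w h₂² = 5.935.
Total = 7.902+11.43+5.935 = 25.26 kN/m.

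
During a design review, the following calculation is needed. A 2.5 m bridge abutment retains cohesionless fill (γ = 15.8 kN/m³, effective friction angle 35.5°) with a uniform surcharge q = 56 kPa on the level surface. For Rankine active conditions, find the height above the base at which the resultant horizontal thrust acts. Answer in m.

K_a = 0.2653.
Triangular part P₁ = ½K_aγH² = 13.10 at H/3 = 0.8333 m; rectangular part P₂ = K_a q H = 37.14 at H/2 = 1.250 m.
ȳ = (P₁·0.8333 + P₂·1.250)/(P₁+P₂) = 1.141 m.

1.14 m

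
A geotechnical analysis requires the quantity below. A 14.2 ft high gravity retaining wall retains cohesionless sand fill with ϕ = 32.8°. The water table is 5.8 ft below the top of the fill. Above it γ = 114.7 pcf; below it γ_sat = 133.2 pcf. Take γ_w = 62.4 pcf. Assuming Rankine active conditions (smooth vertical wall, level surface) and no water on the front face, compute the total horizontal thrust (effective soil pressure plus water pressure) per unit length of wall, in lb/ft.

5180 lb/ft

K_a = tan²(45° − φ/2) = 0.2973.
γ' = 133.2 − 62.4 = 70.80 pcf. Depth below WT = 8.4 ft.
σ'_h at WT = K_a γ d_w = 197.8 psf; at base = 197.8 + K_a γ' × 8.4 = 374.5 psf.
P₁ (0–5.8 ft) = ½×197.8×5.8 = 573.5. P₂ (5.8–14.2 ft) = ½(197.8+374.5)×8.4 = 2404.
P_w = ½ γ_w h₂² = 0.5×62.4×8.4² = 2201. Total = 573.5+2404+2201 = 5179 lb/ft.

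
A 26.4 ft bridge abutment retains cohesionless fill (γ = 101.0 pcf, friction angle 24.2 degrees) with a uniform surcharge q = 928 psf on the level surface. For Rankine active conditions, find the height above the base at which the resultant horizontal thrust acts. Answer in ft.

10.6 ft

K_a = 0.4185.
Triangular part P₁ = ½K_aγH² = 14730 at H/3 = 8.800 ft; rectangular part P₂ = K_a q H = 10250 at H/2 = 13.20 ft.
ȳ = (P₁·8.800 + P₂·13.20)/(P₁+P₂) = 10.61 ft.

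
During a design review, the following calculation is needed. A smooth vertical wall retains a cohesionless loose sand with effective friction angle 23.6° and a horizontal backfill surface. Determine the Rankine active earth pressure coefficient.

K_a = (1 − sin φ)/(1 + sin φ) = (1 − sin 23.6°)/(1 + sin 23.6°) = 0.4282.

0.428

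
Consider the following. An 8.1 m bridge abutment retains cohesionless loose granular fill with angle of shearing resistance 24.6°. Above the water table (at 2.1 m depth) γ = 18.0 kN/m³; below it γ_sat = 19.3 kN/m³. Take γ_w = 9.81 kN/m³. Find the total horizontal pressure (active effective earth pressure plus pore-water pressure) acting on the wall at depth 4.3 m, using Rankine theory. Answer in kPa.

K_a = (1 − sin φ)/(1 + sin φ) = 0.4121.
γ' = 19.3 − 9.81 = 9.490 kN/m³.
Effective vertical stress at 4.3 m: σ'_v = 18.0×2.1 + 9.490×2.20 = 58.68 kPa.
σ'_h = K_a σ'_v = 0.4121 × 58.68 = 24.18 kPa; u = γ_w × 2.20 = 21.58 kPa.
Total σ_h = 24.18 + 21.58 = 45.77 kPa.

45.8 kPa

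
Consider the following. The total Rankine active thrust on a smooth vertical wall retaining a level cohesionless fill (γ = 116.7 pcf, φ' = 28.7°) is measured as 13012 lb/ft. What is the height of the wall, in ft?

K_a = 0.3511. P_a = ½ K_a γ H² ⇒ H = √(2P_a/(K_a γ)).
H = √(2×13012/(0.3511×116.7)) = 25.20 ft.

25.2 ft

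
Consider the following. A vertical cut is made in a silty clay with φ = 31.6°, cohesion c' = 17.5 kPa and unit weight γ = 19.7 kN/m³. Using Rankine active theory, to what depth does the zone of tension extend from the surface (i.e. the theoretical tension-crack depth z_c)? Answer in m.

3.18 m

K_a = tan²(45° − 31.6°/2) = 0.3123; √K_a = 0.5589.
The active pressure is zero where K_a γ z = 2c√K_a, so z_c = 2c/(γ√K_a) = 2×17.5/(19.7×0.5589) = 3.179 m.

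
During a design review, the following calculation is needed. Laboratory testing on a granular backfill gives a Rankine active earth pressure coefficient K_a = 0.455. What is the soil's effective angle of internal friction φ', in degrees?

22.0°

K_a = tan²(45° − φ/2) ⇒ 45° − φ/2 = arctan(√0.455) = 34.00°.
φ = 2(45° − 34.00°) = 22.00°.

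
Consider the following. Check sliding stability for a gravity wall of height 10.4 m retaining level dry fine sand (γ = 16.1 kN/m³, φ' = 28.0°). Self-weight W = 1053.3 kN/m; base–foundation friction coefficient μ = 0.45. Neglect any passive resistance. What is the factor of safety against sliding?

1.51

K_a = tan²(45° − 28.0°/2) = 0.3610.
P_a = ½K_aγH² = 0.5×0.3610×16.1×10.4² = 314.3 kN/m, acting at H/3 = 3.467 m above the base.
FS_sliding = μW / P_a = 0.45×1053.3 / 314.3 = 1.508.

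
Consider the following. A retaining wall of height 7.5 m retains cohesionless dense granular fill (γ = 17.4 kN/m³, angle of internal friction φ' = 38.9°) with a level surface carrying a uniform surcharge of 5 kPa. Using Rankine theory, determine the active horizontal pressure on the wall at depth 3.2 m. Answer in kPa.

13.9 kPa

K_a = (1 − sin φ)/(1 + sin φ) = 0.2285.
σ_v = γz + q = 17.4 × 3.2 + 5 = 60.68 kPa.
σ_h = K_a σ_v = 0.2285 × 60.68 = 13.87 kPa.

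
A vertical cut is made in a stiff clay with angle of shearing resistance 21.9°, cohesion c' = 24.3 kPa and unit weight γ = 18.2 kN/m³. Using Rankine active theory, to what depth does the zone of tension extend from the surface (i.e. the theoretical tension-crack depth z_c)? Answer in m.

3.95 m

K_a = tan²(45° − 21.9°/2) = 0.4567; √K_a = 0.6758.
The active pressure is zero where K_a γ z = 2c√K_a, so z_c = 2c/(γ√K_a) = 2×24.3/(18.2×0.6758) = 3.951 m.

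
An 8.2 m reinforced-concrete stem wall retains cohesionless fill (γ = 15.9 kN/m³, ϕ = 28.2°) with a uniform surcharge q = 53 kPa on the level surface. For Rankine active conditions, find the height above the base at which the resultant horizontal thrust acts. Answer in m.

K_a = 0.3582.
Triangular part P₁ = ½K_aγH² = 191.5 at H/3 = 2.733 m; rectangular part P₂ = K_a q H = 155.7 at H/2 = 4.100 m.
ȳ = (P₁·2.733 + P₂·4.100)/(P₁+P₂) = 3.346 m.

3.35 m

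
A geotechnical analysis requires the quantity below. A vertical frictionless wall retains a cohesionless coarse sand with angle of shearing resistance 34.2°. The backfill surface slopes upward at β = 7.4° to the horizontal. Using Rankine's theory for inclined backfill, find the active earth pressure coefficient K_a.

K_a = cos β · (cos β − √(cos²β − cos²φ)) / (cos β + √(cos²β − cos²φ)).
cos β = 0.9917, cos φ = 0.8271, √(cos²β − cos²φ) = 0.5471.
K_a = 0.9917 × (0.9917 − 0.5471)/(0.9917 + 0.5471) = 0.2865.

0.286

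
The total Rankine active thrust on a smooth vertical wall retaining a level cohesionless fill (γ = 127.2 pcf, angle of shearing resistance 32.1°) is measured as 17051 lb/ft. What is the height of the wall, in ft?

29.6 ft

K_a = 0.3060. P_a = ½ K_a γ H² ⇒ H = √(2P_a/(K_a γ)).
H = √(2×17051/(0.3060×127.2)) = 29.60 ft.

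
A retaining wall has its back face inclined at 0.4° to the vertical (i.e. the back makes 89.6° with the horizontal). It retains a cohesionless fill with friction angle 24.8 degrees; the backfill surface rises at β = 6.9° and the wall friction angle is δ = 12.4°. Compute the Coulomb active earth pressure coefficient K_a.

K_a = sin²(α+φ) / [sin²α · sin(α−δ) · (1 + √{sin(φ+δ)sin(φ−β) / (sin(α−δ)sin(α+β))})²].
With α = 89.6°, φ = 24.8°, δ = 12.4°, β = 6.9°: K_a = 0.4113.

0.411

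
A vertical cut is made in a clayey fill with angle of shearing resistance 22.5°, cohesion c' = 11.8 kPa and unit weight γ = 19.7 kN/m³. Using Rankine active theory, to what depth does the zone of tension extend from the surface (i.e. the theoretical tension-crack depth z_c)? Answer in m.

1.79 m

K_a = tan²(45° − 22.5°/2) = 0.4465; √K_a = 0.6682.
The active pressure is zero where K_a γ z = 2c√K_a, so z_c = 2c/(γ√K_a) = 2×11.8/(19.7×0.6682) = 1.793 m.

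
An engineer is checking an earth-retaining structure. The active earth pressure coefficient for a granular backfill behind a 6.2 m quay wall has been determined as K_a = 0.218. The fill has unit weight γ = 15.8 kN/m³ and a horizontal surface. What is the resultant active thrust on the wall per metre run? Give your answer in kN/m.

P = ½ K_a γ H² = 0.5 × 0.218 × 15.8 × 6.2² = 66.20 kN/m.

66.2 kN/m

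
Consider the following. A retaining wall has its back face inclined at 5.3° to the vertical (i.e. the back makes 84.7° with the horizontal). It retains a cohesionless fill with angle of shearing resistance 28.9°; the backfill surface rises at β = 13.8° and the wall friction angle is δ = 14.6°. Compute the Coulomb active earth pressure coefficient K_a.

0.435

K_a = sin²(α+φ) / [sin²α · sin(α−δ) · (1 + √{sin(φ+δ)sin(φ−β) / (sin(α−δ)sin(α+β))})²].
With α = 84.7°, φ = 28.9°, δ = 14.6°, β = 13.8°: K_a = 0.4349.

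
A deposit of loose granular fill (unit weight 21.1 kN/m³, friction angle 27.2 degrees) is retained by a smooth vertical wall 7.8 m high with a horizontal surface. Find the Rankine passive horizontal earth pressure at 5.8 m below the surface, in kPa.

328 kPa

K_p = (1 + sin φ)/(1 − sin φ) = 2.684.
σ_h = K_p γ z = 2.684 × 21.1 × 5.8 = 328.5 kPa.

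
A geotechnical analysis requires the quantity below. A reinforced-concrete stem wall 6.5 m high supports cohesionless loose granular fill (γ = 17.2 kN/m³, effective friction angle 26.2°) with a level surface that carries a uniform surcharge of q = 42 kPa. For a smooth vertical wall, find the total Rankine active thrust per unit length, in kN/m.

247 kN/m

K_a = tan²(45° − φ/2) = 0.3874.
Soil triangle: ½ K_a γ H² = 0.5×0.3874×17.2×6.5² = 140.8 kN/m.
Surcharge rectangle: K_a q H = 0.3874×42×6.5 = 105.8 kN/m.
Total = 140.8 + 105.8 = 246.5 kN/m.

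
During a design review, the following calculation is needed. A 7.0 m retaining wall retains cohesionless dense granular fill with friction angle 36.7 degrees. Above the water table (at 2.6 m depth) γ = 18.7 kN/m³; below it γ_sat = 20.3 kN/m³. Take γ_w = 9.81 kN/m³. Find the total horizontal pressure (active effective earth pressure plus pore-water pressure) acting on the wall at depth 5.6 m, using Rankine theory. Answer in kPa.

49.6 kPa

K_a = (1 − sin φ)/(1 + sin φ) = 0.2519.
γ' = 20.3 − 9.81 = 10.49 kN/m³.
Effective vertical stress at 5.6 m: σ'_v = 18.7×2.6 + 10.49×3.00 = 80.09 kPa.
σ'_h = K_a σ'_v = 0.2519 × 80.09 = 20.17 kPa; u = γ_w × 3.00 = 29.43 kPa.
Total σ_h = 20.17 + 29.43 = 49.60 kPa.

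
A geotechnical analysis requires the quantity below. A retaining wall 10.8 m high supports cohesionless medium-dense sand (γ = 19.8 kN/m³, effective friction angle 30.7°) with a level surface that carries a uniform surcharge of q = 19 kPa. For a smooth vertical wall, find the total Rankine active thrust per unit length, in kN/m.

K_a = tan²(45° − φ/2) = 0.3240.
Soil triangle: ½ K_a γ H² = 0.5×0.3240×19.8×10.8² = 374.2 kN/m.
Surcharge rectangle: K_a q H = 0.3240×19×10.8 = 66.49 kN/m.
Total = 374.2 + 66.49 = 440.7 kN/m.

441 kN/m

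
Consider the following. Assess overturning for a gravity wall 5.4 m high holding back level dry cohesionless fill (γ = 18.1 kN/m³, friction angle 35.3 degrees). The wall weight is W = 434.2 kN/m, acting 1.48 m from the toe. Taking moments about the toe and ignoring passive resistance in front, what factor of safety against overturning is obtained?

5.06

K_a = tan²(45° − 35.3°/2) = 0.2675.
P_a = ½K_aγH² = 0.5×0.2675×18.1×5.4² = 70.60 kN/m, acting at H/3 = 1.800 m above the base.
Overturning moment M_o = P_a × H/3 = 70.60 × 1.800 = 127.1.
Resisting moment M_r = W × 1.48 = 434.2 × 1.48 = 642.6.
FS_overturning = M_r/M_o = 642.6/127.1 = 5.057.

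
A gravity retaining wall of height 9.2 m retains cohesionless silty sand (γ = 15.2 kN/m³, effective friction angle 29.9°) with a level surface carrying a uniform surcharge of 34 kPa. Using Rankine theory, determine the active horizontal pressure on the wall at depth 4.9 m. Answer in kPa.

K_a = (1 − sin φ)/(1 + sin φ) = 0.3347.
σ_v = γz + q = 15.2 × 4.9 + 34 = 108.5 kPa.
σ_h = K_a σ_v = 0.3347 × 108.5 = 36.31 kPa.

36.3 kPa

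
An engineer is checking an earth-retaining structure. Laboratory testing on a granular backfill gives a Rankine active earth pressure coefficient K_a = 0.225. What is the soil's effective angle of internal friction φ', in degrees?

39.2°

K_a = tan²(45° − φ/2) ⇒ 45° − φ/2 = arctan(√0.225) = 25.38°.
φ = 2(45° − 25.38°) = 39.25°.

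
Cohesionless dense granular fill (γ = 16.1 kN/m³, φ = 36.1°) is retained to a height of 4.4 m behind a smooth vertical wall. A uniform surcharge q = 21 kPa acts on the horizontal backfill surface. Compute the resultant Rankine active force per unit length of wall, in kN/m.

64.2 kN/m

K_a = tan²(45° − φ/2) = 0.2585.
Soil triangle: ½ K_a γ H² = 0.5×0.2585×16.1×4.4² = 40.29 kN/m.
Surcharge rectangle: K_a q H = 0.2585×21×4.4 = 23.89 kN/m.
Total = 40.29 + 23.89 = 64.17 kN/m.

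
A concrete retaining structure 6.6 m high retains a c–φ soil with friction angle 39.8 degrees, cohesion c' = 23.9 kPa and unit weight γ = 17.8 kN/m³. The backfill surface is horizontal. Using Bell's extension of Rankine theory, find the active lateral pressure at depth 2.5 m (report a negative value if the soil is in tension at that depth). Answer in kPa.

-12.6 kPa

K_a = (1 − sin φ)/(1 + sin φ) = 0.2194.
σ_a = K_a γ z − 2c√K_a = 0.2194×17.8×2.5 − 2×23.9×0.4684 = -12.63 kPa.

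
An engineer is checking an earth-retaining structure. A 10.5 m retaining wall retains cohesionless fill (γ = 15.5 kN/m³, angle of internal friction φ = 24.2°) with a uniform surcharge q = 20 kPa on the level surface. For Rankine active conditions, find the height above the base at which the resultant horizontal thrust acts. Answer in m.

K_a = 0.4185.
Triangular part P₁ = ½K_aγH² = 357.6 at H/3 = 3.500 m; rectangular part P₂ = K_a q H = 87.89 at H/2 = 5.250 m.
ȳ = (P₁·3.500 + P₂·5.250)/(P₁+P₂) = 3.845 m.

3.85 m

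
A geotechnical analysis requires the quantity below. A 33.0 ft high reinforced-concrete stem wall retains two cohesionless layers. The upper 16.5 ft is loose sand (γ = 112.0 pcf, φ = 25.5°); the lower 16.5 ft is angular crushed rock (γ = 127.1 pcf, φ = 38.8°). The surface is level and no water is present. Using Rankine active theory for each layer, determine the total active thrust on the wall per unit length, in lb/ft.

K_a1 = tan²(45°−25.5°/2) = 0.3981; K_a2 = tan²(45°−38.8°/2) = 0.2296.
Layer 1: σ at base = K_a1 γ₁ h₁ = 735.7 psf; P₁ = ½×735.7×16.5 = 6069.
Layer 2: σ_v at top = γ₁h₁ = 1848; σ_h top = K_a2×1848 = 424.2; σ_h base = K_a2×(1848+127.1×16.5) = 905.6.
P₂ = ½(424.2+905.6)×16.5 = 10970. Total P_a = 6069+10970 = 17040 lb/ft.

17000 lb/ft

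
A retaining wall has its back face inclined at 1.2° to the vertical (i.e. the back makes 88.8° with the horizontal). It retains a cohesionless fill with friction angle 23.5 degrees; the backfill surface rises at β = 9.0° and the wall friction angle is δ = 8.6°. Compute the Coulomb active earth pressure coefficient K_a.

0.464

K_a = sin²(α+φ) / [sin²α · sin(α−δ) · (1 + √{sin(φ+δ)sin(φ−β) / (sin(α−δ)sin(α+β))})²].
With α = 88.8°, φ = 23.5°, δ = 8.6°, β = 9.0°: K_a = 0.4636.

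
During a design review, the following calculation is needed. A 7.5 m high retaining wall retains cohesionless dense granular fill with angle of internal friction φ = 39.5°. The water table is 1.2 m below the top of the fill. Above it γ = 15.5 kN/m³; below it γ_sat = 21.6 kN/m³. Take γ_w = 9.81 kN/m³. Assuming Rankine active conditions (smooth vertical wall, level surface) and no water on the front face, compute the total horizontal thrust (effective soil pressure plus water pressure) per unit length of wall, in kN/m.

K_a = tan²(45° − φ/2) = 0.2224.
γ' = 21.6 − 9.81 = 11.79 kN/m³. Depth below WT = 6.3 m.
σ'_h at WT = K_a γ d_w = 4.137 kPa; at base = 4.137 + K_a γ' × 6.3 = 20.66 kPa.
P₁ (0–1.2 m) = ½×4.137×1.2 = 2.482. P₂ (1.2–7.5 m) = ½(4.137+20.66)×6.3 = 78.11.
P_w = ½ γ_w h₂² = 0.5×9.81×6.3² = 194.7. Total = 2.482+78.11+194.7 = 275.3 kN/m.

275 kN/m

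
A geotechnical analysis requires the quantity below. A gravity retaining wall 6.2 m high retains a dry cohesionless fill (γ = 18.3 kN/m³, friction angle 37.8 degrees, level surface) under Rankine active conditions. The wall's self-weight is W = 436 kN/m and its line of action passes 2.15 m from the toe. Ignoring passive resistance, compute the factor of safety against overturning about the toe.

5.37

K_a = tan²(45° − 37.8°/2) = 0.2400.
P_a = ½K_aγH² = 0.5×0.2400×18.3×6.2² = 84.41 kN/m, acting at H/3 = 2.067 m above the base.
Overturning moment M_o = P_a × H/3 = 84.41 × 2.067 = 174.5.
Resisting moment M_r = W × 2.15 = 436 × 2.15 = 937.4.
FS_overturning = M_r/M_o = 937.4/174.5 = 5.373.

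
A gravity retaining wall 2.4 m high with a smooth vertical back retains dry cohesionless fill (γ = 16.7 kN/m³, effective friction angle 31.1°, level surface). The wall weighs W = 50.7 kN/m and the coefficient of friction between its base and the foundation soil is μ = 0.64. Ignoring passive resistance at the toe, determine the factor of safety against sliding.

2.12

K_a = tan²(45° − 31.1°/2) = 0.3188.
P_a = ½K_aγH² = 0.5×0.3188×16.7×2.4² = 15.33 kN/m, acting at H/3 = 0.8000 m above the base.
FS_sliding = μW / P_a = 0.64×50.7 / 15.33 = 2.116.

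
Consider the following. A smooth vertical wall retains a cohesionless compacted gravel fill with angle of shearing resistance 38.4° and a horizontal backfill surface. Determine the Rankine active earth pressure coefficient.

K_a = (1 − sin φ)/(1 + sin φ) = (1 − sin 38.4°)/(1 + sin 38.4°) = 0.2337.

0.234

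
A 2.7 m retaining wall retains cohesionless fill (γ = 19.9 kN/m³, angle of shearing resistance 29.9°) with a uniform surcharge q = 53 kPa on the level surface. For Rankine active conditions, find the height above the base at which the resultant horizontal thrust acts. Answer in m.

1.20 m

K_a = 0.3347.
Triangular part P₁ = ½K_aγH² = 24.28 at H/3 = 0.9000 m; rectangular part P₂ = K_a q H = 47.89 at H/2 = 1.350 m.
ȳ = (P₁·0.9000 + P₂·1.350)/(P₁+P₂) = 1.199 m.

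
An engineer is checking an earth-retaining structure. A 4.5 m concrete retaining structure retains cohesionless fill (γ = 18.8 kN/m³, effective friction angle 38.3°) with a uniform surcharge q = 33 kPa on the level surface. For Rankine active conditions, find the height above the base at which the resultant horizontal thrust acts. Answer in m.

1.83 m

K_a = 0.2347.
Triangular part P₁ = ½K_aγH² = 44.68 at H/3 = 1.500 m; rectangular part P₂ = K_a q H = 34.86 at H/2 = 2.250 m.
ȳ = (P₁·1.500 + P₂·2.250)/(P₁+P₂) = 1.829 m.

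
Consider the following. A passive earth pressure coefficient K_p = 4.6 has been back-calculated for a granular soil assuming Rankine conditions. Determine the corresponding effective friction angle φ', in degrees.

K_p = (1+sin φ)/(1−sin φ) ⇒ sin φ = (K_p − 1)/(K_p + 1) = 0.6429.
φ = arcsin(0.6429) = 40.01°.

40.0°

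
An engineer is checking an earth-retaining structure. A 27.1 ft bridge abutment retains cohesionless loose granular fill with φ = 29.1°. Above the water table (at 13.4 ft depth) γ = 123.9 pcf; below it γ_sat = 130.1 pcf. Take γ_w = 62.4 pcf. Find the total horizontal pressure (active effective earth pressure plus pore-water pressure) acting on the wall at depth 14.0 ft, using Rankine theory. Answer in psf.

K_a = (1 − sin φ)/(1 + sin φ) = 0.3456.
γ' = 130.1 − 62.4 = 67.70 pcf.
Effective vertical stress at 14.0 ft: σ'_v = 123.9×13.4 + 67.70×0.600 = 1701 psf.
σ'_h = K_a σ'_v = 0.3456 × 1701 = 587.8 psf; u = γ_w × 0.600 = 37.44 psf.
Total σ_h = 587.8 + 37.44 = 625.2 psf.

625 psf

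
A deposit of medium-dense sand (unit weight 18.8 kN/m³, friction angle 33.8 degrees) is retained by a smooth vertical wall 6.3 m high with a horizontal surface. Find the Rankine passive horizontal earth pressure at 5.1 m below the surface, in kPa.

K_p = (1 + sin φ)/(1 − sin φ) = 3.508.
σ_h = K_p γ z = 3.508 × 18.8 × 5.1 = 336.3 kPa.

336 kPa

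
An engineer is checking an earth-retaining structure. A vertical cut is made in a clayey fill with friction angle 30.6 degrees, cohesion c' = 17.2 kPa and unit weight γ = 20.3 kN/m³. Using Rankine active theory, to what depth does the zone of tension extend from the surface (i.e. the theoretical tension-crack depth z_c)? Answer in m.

2.97 m

K_a = tan²(45° − 30.6°/2) = 0.3253; √K_a = 0.5704.
The active pressure is zero where K_a γ z = 2c√K_a, so z_c = 2c/(γ√K_a) = 2×17.2/(20.3×0.5704) = 2.971 m.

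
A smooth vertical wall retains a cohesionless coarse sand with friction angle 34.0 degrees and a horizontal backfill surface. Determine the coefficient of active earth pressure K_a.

K_a = tan²(45° − φ/2) = tan²(28.00°) = 0.2827.

0.283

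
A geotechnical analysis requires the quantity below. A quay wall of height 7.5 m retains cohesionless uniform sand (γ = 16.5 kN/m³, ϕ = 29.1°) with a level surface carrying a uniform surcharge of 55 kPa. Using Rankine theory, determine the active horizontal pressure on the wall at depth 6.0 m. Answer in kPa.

K_a = (1 − sin φ)/(1 + sin φ) = 0.3456.
σ_v = γz + q = 16.5 × 6.0 + 55 = 154.0 kPa.
σ_h = K_a σ_v = 0.3456 × 154.0 = 53.22 kPa.

53.2 kPa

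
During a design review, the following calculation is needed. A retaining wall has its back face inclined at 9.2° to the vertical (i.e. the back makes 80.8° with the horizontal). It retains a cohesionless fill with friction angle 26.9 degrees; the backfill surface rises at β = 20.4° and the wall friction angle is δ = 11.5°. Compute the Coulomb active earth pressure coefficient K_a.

K_a = sin²(α+φ) / [sin²α · sin(α−δ) · (1 + √{sin(φ+δ)sin(φ−β) / (sin(α−δ)sin(α+β))})²].
With α = 80.8°, φ = 26.9°, δ = 11.5°, β = 20.4°: K_a = 0.6107.

0.611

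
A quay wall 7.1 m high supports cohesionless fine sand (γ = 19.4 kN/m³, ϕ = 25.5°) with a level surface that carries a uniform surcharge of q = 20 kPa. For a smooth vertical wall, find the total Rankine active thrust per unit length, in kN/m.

251 kN/m

K_a = tan²(45° − φ/2) = 0.3981.
Soil triangle: ½ K_a γ H² = 0.5×0.3981×19.4×7.1² = 194.7 kN/m.
Surcharge rectangle: K_a q H = 0.3981×20×7.1 = 56.53 kN/m.
Total = 194.7 + 56.53 = 251.2 kN/m.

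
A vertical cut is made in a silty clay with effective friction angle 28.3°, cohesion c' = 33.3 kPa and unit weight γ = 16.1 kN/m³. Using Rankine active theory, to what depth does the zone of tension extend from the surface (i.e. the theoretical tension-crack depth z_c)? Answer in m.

K_a = tan²(45° − 28.3°/2) = 0.3568; √K_a = 0.5973.
The active pressure is zero where K_a γ z = 2c√K_a, so z_c = 2c/(γ√K_a) = 2×33.3/(16.1×0.5973) = 6.926 m.

6.93 m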